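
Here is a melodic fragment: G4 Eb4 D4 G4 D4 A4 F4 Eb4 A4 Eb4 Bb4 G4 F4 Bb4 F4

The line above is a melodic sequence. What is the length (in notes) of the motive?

5

Try groups of 5 (3 cells in 15 notes):
G4 Eb4 D4 G4 D4 | A4 F4 Eb4 A4 Eb4 | Bb4 G4 F4 Bb4 F4
Every group is a transposition up a 2nd of the one before; no shorter unit works.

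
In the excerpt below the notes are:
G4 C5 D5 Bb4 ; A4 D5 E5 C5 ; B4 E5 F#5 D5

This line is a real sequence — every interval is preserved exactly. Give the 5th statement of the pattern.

D#5 G#5 A#5 F#5

With a 4-note motive the entries are G4, A4, B4, each up a 2nd from the previous.
Continuing the starts: C#5 → D#5.
From D#5 the exact shape gives D#5 G#5 A#5 F#5.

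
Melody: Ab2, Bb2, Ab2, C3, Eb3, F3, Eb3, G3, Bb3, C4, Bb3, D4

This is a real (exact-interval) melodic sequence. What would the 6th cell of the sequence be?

The 4-note cells begin on Ab2, Eb3, Bb3 — each up a 5th from the last.
Extending up a 5th: F4 → C5 → G5.
Statement 6 starts on G5 and keeps the same exact contour: G5 A5 G5 B5.

G5 A5 G5 B5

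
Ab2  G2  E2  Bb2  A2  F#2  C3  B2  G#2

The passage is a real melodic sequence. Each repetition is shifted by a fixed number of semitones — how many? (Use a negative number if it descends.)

Taking 3-note groups, the heads are Ab2, Bb2, C3: the pattern moves up a 2nd.
Ab2→Bb2 is 46 − 44 = 2 semitones.

2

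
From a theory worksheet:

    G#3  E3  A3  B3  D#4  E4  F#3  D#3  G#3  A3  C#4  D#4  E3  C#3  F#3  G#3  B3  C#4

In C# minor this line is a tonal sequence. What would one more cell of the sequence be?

D#3 B2 E3 F#3 A3 B3

The 6-note cells begin on G#3, F#3, E3 — each down a 2nd from the last.
From D#3 the diatonic shape gives D#3 B2 E3 F#3 A3 B3.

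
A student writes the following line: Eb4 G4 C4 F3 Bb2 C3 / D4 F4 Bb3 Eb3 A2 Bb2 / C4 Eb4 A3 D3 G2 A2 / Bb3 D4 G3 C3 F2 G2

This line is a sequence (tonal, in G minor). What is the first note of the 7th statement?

The 6-note cells begin on Eb4, D4, C4, Bb3 — each down a 2nd from the last.
Extending the heads down a 2nd: A3 → G3 → F3.

F3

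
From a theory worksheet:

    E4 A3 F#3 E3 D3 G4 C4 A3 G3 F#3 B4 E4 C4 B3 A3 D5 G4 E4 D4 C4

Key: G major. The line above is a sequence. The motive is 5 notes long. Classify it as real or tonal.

tonal

Every note is diatonic to G major.
Cell 1 has -2 semitones from note 4 to 5, but cell 2 has -1 — the interval quality changes while the contour stays the same, which is the hallmark of a tonal sequence.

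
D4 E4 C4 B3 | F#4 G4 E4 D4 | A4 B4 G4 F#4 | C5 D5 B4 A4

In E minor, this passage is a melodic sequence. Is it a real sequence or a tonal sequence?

tonal

Every note is diatonic to E minor.
Cell 1 has +2 semitones from note 1 to 2, but cell 2 has +1 — the interval quality changes while the contour stays the same, which is the hallmark of a tonal sequence.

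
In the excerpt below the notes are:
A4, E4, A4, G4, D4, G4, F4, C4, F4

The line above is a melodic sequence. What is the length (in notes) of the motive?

3

Try groups of 3 (3 cells in 9 notes):
A4 E4 A4 | G4 D4 G4 | F4 C4 F4
Each cell is the previous one down a 2nd — so the unit is 3 notes.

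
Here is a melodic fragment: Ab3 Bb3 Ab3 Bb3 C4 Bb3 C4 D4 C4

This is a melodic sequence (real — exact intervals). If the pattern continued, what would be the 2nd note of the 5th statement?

F#4

The unit is 3 notes. Position-2 pitches of the 3 shown cells: Bb3, C4, D4.
Each moves up a 2nd. Continuing: E4 → F#4.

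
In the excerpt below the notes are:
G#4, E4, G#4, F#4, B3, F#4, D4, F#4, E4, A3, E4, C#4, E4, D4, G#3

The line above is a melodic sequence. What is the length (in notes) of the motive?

Try groups of 5 (3 cells in 15 notes):
G#4 E4 G#4 F#4 B3 | F#4 D4 F#4 E4 A3 | E4 C#4 E4 D4 G#3
Each cell is the previous one down a 2nd — so the unit is 5 notes.

5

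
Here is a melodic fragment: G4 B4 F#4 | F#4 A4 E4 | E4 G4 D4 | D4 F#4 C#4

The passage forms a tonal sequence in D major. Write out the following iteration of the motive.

C#4 E4 B3

With a 3-note motive the entries are G4, F#4, E4, D4, each down a 2nd from the previous.
Statement 5 starts on C#4 and keeps the same diatonic contour: C#4 E4 B3.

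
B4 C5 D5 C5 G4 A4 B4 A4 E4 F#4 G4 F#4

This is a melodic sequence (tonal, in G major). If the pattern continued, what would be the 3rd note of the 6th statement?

A3

With 4-note cells, note 3 of each statement runs D5, B4, G4.
Extending down a 3rd: E4 → C4 → A3.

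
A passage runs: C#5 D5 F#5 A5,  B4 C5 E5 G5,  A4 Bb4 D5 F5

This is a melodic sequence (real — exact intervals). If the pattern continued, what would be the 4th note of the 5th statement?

Grouping in 4s, the 4th note of each cell is A5, G5, F5.
Each moves down a 2nd. Continuing: Eb5 → Db5.

Db5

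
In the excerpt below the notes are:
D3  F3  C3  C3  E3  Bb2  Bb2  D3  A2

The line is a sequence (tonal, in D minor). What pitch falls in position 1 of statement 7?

E2

Grouping in 3s, the 1st note of each cell is D3, C3, Bb2.
Carrying that down a 2nd forward: A2 → G2 → F2 → E2.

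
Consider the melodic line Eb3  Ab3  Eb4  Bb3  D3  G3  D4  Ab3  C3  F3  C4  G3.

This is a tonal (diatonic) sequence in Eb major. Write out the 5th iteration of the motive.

Unit = 4 notes; the statements start on Eb3, D3, C3, moving down a 2nd each time.
Carrying on: Bb2 → Ab2.
From Ab2 the diatonic shape gives Ab2 D3 Ab3 Eb3.

Ab2 D3 Ab3 Eb3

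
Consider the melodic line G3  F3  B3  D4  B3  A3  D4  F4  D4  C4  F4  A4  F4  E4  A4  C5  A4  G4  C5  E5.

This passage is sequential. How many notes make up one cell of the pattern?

Try groups of 4 (5 cells in 20 notes):
G3 F3 B3 D4 | B3 A3 D4 F4 | D4 C4 F4 A4 | F4 E4 A4 C5 | A4 G4 C5 E5
Every group is a transposition up a 3rd of the one before; no shorter unit works.

4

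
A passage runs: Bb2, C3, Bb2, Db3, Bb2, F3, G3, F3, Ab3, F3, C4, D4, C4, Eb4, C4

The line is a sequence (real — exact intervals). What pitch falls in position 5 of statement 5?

The unit is 5 notes. Position-5 pitches of the 3 shown cells: Bb2, F3, C4.
Carrying that up a 5th forward: G4 → D5.

D5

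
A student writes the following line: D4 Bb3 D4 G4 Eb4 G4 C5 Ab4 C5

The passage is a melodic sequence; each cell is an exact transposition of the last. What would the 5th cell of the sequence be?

Bb5 Gb5 Bb5

Taking 3-note groups, the heads are D4, G4, C5: the pattern moves up a 4th.
Carrying on: F5 → Bb5.
So cell 5 is Bb5 Gb5 Bb5.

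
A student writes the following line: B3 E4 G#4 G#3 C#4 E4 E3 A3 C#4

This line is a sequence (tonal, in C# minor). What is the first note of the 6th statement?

F#2

Unit = 3 notes; the statements start on B3, G#3, E3, moving down a 3rd each time.
Continuing: C#3 → A2 → F#2. Statement 6 starts on F#2.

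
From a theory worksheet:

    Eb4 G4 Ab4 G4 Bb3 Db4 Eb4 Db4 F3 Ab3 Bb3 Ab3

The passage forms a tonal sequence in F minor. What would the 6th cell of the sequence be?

Taking 4-note groups, the heads are Eb4, Bb3, F3: the pattern moves down a 4th.
Continuing the starts: C3 → G2 → Db2.
From Db2 the diatonic shape gives Db2 F2 G2 F2.

Db2 F2 G2 F2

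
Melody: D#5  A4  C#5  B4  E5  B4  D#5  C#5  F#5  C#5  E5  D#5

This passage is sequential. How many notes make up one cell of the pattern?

4

12 notes total. Splitting into 3 groups of 4:
D#5 A4 C#5 B4 | E5 B4 D#5 C#5 | F#5 C#5 E5 D#5
Each cell is the previous one up a 2nd — so the unit is 4 notes.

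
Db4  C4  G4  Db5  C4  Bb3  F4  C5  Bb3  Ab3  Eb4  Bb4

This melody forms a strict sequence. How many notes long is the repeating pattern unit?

12 notes total. Splitting into 3 groups of 4:
Db4 C4 G4 Db5 | C4 Bb3 F4 C5 | Bb3 Ab3 Eb4 Bb4
That's a consistent down a 2nd shift per cell, and no other grouping gives one.

4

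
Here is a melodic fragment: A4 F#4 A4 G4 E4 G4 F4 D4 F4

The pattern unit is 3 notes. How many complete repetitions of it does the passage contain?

9 notes in groups of 3 gives 9/3 = 3 statements.
Starts: A4, G4, F4 — each down a 2nd.

3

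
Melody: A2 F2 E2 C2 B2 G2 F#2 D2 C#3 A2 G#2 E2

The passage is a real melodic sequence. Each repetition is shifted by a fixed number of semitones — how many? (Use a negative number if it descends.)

2

Taking 4-note groups, the heads are A2, B2, C#3: the pattern moves up a 2nd.
A2→B2 is 47 − 45 = 2 semitones.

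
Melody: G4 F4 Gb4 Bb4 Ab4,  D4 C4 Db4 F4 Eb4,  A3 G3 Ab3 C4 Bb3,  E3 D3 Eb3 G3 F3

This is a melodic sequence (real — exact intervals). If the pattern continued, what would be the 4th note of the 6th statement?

With 5-note cells, note 4 of each statement runs Bb4, F4, C4, G3.
Carrying that down a 4th forward: D3 → A2.

A2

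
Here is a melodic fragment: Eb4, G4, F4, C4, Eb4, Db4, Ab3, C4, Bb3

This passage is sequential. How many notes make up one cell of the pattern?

3

There are 9 notes; a 3-note unit gives 3 cells:
Eb4 G4 F4 | C4 Eb4 Db4 | Ab3 C4 Bb3
Every group is a transposition down a 3rd of the one before; no shorter unit works.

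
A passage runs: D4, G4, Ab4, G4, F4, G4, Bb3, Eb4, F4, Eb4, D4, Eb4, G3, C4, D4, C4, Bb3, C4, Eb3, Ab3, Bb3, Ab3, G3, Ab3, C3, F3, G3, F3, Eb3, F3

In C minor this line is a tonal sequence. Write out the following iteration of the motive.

Ab2 D3 Eb3 D3 C3 D3

Unit = 6 notes; the statements start on D4, Bb3, G3, Eb3, C3, moving down a 3rd each time.
From Ab2 the diatonic shape gives Ab2 D3 Eb3 D3 C3 D3.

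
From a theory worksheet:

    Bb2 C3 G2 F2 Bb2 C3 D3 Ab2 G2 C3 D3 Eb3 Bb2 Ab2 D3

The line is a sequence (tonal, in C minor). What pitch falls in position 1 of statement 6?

G3

With 5-note cells, note 1 of each statement runs Bb2, C3, D3.
Each moves up a 2nd. Continuing: Eb3 → F3 → G3.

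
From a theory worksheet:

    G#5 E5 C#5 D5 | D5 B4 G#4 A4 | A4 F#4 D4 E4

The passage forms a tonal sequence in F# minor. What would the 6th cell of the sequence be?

F#3 D3 B2 C#3

Taking 4-note groups, the heads are G#5, D5, A4: the pattern moves down a 4th.
Carrying on: E4 → B3 → F#3.
So cell 6 is F#3 D3 B2 C#3.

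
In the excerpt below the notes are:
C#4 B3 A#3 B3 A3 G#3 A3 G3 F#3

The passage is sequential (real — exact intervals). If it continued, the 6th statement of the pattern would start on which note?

Eb3

With a 3-note motive the entries are C#4, B3, A3, each down a 2nd from the previous.
Extending the heads down a 2nd: G3 → F3 → Eb3.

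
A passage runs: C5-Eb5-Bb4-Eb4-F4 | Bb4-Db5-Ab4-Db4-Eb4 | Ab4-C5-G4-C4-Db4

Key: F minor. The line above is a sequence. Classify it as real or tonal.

tonal

Every note is diatonic to F minor.
Cell 1 has +3 semitones from note 1 to 2, but cell 3 has +4 — the interval quality changes while the contour stays the same, which is the hallmark of a tonal sequence.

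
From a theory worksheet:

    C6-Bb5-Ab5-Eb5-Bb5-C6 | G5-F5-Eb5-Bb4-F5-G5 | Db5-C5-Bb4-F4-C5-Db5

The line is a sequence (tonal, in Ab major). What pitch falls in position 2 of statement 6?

Ab3

With 6-note cells, note 2 of each statement runs Bb5, F5, C5.
Carrying that down a 4th forward: G4 → Db4 → Ab3.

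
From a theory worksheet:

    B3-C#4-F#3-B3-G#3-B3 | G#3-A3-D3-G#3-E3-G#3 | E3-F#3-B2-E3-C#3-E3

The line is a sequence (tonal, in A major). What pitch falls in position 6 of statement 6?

F#2

The unit is 6 notes. Position-6 pitches of the 3 shown cells: B3, G#3, E3.
Carrying that down a 3rd forward: C#3 → A2 → F#2.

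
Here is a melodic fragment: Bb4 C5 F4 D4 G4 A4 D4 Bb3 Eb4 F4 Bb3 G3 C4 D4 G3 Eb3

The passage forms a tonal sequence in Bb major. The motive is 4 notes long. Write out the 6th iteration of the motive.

The 4-note cells begin on Bb4, G4, Eb4, C4 — each down a 3rd from the last.
Continuing the starts: A3 → F3.
Statement 6 starts on F3 and keeps the same diatonic contour: F3 G3 C3 A2.

F3 G3 C3 A2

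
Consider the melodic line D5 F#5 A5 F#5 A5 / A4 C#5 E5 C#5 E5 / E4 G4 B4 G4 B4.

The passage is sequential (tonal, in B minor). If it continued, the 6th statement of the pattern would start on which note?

With a 5-note motive the entries are D5, A4, E4, each down a 4th from the previous.
Extending the heads down a 4th: B3 → F#3 → C#3.

C#3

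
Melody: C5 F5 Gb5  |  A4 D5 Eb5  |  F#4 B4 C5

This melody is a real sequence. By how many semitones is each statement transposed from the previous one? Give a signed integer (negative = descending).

-3

With a 3-note motive the entries are C5, A4, F#4, each down a 3rd from the previous.
C5 to A4 spans -3 semitones.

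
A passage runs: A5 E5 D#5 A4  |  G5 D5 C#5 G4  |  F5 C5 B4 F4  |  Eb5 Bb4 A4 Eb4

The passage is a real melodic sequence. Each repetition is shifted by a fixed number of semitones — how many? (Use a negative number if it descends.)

-2

With a 4-note motive the entries are A5, G5, F5, Eb5, each down a 2nd from the previous.
A5 to G5 spans -2 semitones.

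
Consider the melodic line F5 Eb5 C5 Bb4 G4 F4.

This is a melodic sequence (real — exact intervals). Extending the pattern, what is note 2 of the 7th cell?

With 2-note cells, note 2 of each statement runs Eb5, Bb4, F4.
Each moves down a 4th. Continuing: C4 → G3 → D3 → A2.

A2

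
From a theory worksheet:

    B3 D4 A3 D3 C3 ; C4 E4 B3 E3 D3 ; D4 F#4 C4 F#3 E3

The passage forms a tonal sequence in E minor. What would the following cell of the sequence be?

E4 G4 D4 G3 F#3

With a 5-note motive the entries are B3, C4, D4, each up a 2nd from the previous.
Statement 4 starts on E4 and keeps the same diatonic contour: E4 G4 D4 G3 F#3.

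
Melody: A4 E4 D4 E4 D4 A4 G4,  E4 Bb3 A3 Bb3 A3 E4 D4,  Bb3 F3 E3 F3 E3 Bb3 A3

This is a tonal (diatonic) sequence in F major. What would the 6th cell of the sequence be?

G2 D2 C2 D2 C2 G2 F2

Taking 7-note groups, the heads are A4, E4, Bb3: the pattern moves down a 4th.
Carrying on: F3 → C3 → G2.
So cell 6 is G2 D2 C2 D2 C2 G2 F2.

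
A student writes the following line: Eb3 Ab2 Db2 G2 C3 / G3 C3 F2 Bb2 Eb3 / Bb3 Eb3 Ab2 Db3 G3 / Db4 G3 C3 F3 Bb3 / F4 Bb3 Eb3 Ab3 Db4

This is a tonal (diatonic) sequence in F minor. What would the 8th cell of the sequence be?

Eb5 Ab4 Db4 G4 C5

Taking 5-note groups, the heads are Eb3, G3, Bb3, Db4, F4: the pattern moves up a 3rd.
Carrying on: Ab4 → C5 → Eb5.
Statement 8 starts on Eb5 and keeps the same diatonic contour: Eb5 Ab4 Db4 G4 C5.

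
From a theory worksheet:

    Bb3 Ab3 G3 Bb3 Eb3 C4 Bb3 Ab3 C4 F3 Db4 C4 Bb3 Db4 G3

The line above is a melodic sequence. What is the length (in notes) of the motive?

5

There are 15 notes; a 5-note unit gives 3 cells:
Bb3 Ab3 G3 Bb3 Eb3 | C4 Bb3 Ab3 C4 F3 | Db4 C4 Bb3 Db4 G3
Each cell is the previous one up a 2nd — so the unit is 5 notes.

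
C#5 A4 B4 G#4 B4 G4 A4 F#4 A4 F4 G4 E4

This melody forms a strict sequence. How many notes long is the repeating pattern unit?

There are 12 notes; a 4-note unit gives 3 cells:
C#5 A4 B4 G#4 | B4 G4 A4 F#4 | A4 F4 G4 E4
Each cell is the previous one down a 2nd — so the unit is 4 notes.

4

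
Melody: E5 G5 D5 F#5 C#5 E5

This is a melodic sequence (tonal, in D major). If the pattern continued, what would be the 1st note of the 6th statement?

G4

With 2-note cells, note 1 of each statement runs E5, D5, C#5.
Carrying that down a 2nd forward: B4 → A4 → G4.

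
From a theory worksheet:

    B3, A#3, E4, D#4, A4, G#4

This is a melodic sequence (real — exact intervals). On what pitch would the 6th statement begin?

Taking 2-note groups, the heads are B3, E4, A4: the pattern moves up a 4th.
Extending the heads up a 4th: D5 → G5 → C6.

C6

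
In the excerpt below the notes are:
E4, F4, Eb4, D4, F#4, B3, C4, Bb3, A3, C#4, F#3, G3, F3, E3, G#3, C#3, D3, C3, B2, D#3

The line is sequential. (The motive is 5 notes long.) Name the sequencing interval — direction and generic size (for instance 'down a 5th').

down a 4th

Unit = 5 notes; the statements start on E4, B3, F#3, C#3, moving down a 4th each time.
From E4 to B3: down a 4th.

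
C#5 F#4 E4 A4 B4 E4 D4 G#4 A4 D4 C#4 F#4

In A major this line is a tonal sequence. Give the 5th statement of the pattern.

F#4 B3 A3 D4

The 4-note cells begin on C#5, B4, A4 — each down a 2nd from the last.
Extending down a 2nd: G#4 → F#4.
Statement 5 starts on F#4 and keeps the same diatonic contour: F#4 B3 A3 D4.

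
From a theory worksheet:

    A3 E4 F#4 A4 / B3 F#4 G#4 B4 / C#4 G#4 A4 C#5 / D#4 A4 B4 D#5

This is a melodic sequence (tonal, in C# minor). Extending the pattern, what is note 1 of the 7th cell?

Grouping in 4s, the 1st note of each cell is A3, B3, C#4, D#4.
Each moves up a 2nd. Continuing: E4 → F#4 → G#4.

G#4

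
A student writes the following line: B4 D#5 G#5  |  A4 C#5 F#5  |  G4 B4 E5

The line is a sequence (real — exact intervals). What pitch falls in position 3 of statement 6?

The unit is 3 notes. Position-3 pitches of the 3 shown cells: G#5, F#5, E5.
Carrying that down a 2nd forward: D5 → C5 → Bb4.

Bb4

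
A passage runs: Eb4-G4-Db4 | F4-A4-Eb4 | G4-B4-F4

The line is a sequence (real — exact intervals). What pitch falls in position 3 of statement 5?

A4

With 3-note cells, note 3 of each statement runs Db4, Eb4, F4.
Extending up a 2nd: G4 → A4.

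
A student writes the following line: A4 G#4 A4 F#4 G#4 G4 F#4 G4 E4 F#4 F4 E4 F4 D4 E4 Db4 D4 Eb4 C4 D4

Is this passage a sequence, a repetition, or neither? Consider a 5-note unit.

neither

Note 1 of cell 4 is Db4; if this were a sequence it would be Eb4. No unit length gives a consistent transposition pattern.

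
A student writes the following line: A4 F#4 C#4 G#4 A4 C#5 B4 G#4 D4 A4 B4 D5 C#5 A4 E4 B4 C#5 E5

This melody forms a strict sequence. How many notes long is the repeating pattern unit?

6

Try groups of 6 (3 cells in 18 notes):
A4 F#4 C#4 G#4 A4 C#5 | B4 G#4 D4 A4 B4 D5 | C#5 A4 E4 B4 C#5 E5
Every group is a transposition up a 2nd of the one before; no shorter unit works.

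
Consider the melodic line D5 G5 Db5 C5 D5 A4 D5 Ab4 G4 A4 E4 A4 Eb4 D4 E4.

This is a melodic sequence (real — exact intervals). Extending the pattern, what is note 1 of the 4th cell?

B3

Grouping in 5s, the 1st note of each cell is D5, A4, E4.
One more down a 4th gives B3.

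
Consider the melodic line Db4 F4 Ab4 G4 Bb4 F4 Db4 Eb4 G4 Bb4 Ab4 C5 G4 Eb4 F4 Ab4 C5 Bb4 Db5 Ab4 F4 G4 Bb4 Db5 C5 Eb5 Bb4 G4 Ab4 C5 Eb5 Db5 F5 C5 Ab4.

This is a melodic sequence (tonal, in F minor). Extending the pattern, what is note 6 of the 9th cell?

The unit is 7 notes. Position-6 pitches of the 5 shown cells: F4, G4, Ab4, Bb4, C5.
Extending up a 2nd: Db5 → Eb5 → F5 → G5.

G5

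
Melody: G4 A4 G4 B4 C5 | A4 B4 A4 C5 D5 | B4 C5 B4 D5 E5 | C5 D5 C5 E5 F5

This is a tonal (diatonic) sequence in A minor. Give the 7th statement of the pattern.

F5 G5 F5 A5 B5

Unit = 5 notes; the statements start on G4, A4, B4, C5, moving up a 2nd each time.
Continuing the starts: D5 → E5 → F5.
Statement 7 starts on F5 and keeps the same diatonic contour: F5 G5 F5 A5 B5.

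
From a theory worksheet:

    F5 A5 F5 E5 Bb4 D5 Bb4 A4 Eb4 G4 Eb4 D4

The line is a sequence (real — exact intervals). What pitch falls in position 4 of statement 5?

With 4-note cells, note 4 of each statement runs E5, A4, D4.
Each moves down a 5th. Continuing: G3 → C3.

C3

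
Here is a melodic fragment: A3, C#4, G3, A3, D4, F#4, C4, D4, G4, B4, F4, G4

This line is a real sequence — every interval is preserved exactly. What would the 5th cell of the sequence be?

The 4-note cells begin on A3, D4, G4 — each up a 4th from the last.
Carrying on: C5 → F5.
Statement 5 starts on F5 and keeps the same exact contour: F5 A5 Eb5 F5.

F5 A5 Eb5 F5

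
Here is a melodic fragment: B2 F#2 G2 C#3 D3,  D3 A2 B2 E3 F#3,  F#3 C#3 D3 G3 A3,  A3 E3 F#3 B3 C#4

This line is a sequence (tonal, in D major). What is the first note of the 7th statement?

G4

Taking 5-note groups, the heads are B2, D3, F#3, A3: the pattern moves up a 3rd.
Continuing: C#4 → E4 → G4. Statement 7 starts on G4.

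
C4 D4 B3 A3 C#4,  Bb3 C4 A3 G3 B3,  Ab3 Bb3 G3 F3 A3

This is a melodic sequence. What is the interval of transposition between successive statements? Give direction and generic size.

down a 2nd

The 5-note cells begin on C4, Bb3, Ab3 — each down a 2nd from the last.
C4 to Bb3 is down a 2nd.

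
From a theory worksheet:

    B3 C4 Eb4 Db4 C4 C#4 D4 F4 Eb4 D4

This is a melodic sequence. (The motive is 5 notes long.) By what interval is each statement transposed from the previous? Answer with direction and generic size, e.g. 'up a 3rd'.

up a 2nd

With a 5-note motive the entries are B3, C#4, each up a 2nd from the previous.
From B3 to C#4: up a 2nd.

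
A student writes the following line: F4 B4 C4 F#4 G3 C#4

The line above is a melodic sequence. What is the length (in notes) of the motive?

6 notes total. Splitting into 3 groups of 2:
F4 B4 | C4 F#4 | G3 C#4
Each cell is the previous one down a 4th — so the unit is 2 notes.

2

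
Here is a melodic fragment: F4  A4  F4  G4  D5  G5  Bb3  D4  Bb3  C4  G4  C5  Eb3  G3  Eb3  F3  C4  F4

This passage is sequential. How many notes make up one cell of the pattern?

6

18 notes total. Splitting into 3 groups of 6:
F4 A4 F4 G4 D5 G5 | Bb3 D4 Bb3 C4 G4 C5 | Eb3 G3 Eb3 F3 C4 F4
That's a consistent down a 5th shift per cell, and no other grouping gives one.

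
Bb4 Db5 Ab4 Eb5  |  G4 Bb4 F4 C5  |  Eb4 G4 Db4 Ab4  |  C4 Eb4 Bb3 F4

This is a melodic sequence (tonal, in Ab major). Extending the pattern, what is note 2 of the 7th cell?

F3

With 4-note cells, note 2 of each statement runs Db5, Bb4, G4, Eb4.
Carrying that down a 3rd forward: C4 → Ab3 → F3.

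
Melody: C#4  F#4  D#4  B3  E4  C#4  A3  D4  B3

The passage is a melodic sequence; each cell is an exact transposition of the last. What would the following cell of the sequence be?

The 3-note cells begin on C#4, B3, A3 — each down a 2nd from the last.
From G3 the exact shape gives G3 C4 A3.

G3 C4 A3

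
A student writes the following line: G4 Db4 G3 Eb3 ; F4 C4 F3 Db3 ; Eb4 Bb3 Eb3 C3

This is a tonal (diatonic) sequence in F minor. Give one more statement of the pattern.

Db4 Ab3 Db3 Bb2

With a 4-note motive the entries are G4, F4, Eb4, each down a 2nd from the previous.
So cell 4 is Db4 Ab3 Db3 Bb2.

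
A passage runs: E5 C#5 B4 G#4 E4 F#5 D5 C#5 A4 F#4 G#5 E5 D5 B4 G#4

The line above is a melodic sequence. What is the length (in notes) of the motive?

5

15 notes total. Splitting into 3 groups of 5:
E5 C#5 B4 G#4 E4 | F#5 D5 C#5 A4 F#4 | G#5 E5 D5 B4 G#4
That's a consistent up a 2nd shift per cell, and no other grouping gives one.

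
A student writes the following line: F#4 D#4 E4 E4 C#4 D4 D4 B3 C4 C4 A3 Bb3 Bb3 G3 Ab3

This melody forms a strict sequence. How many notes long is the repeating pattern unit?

3

15 notes total. Splitting into 5 groups of 3:
F#4 D#4 E4 | E4 C#4 D4 | D4 B3 C4 | C4 A3 Bb3 | Bb3 G3 Ab3
Every group is a transposition down a 2nd of the one before; no shorter unit works.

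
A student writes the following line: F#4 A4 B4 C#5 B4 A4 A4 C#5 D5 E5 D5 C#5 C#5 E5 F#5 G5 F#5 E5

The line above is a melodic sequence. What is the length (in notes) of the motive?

There are 18 notes; a 6-note unit gives 3 cells:
F#4 A4 B4 C#5 B4 A4 | A4 C#5 D5 E5 D5 C#5 | C#5 E5 F#5 G5 F#5 E5
That's a consistent up a 3rd shift per cell, and no other grouping gives one.

6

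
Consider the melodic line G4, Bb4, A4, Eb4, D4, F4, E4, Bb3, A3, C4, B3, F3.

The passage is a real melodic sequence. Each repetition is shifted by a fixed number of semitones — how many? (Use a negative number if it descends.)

Unit = 4 notes; the statements start on G4, D4, A3, moving down a 4th each time.
G4→D4 is 62 − 67 = -5 semitones.

-5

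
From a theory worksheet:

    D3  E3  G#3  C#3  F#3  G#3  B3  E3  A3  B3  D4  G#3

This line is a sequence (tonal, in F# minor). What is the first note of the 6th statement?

G#4

The 4-note cells begin on D3, F#3, A3 — each up a 3rd from the last.
Extending the heads up a 3rd: C#4 → E4 → G#4.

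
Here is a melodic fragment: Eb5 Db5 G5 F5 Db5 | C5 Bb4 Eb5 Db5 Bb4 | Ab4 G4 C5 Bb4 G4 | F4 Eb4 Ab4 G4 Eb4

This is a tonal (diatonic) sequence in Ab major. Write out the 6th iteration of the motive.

Taking 5-note groups, the heads are Eb5, C5, Ab4, F4: the pattern moves down a 3rd.
Extending down a 3rd: Db4 → Bb3.
So cell 6 is Bb3 Ab3 Db4 C4 Ab3.

Bb3 Ab3 Db4 C4 Ab3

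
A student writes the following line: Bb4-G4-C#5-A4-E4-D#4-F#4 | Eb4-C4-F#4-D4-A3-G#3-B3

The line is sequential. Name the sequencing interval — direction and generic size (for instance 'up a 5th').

Unit = 7 notes; the statements start on Bb4, Eb4, moving down a 5th each time.
From Bb4 to Eb4: down a 5th.

down a 5th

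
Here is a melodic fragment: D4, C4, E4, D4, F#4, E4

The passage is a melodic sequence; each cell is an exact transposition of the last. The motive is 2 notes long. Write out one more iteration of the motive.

Taking 2-note groups, the heads are D4, E4, F#4: the pattern moves up a 2nd.
Statement 4 starts on G#4 and keeps the same exact contour: G#4 F#4.

G#4 F#4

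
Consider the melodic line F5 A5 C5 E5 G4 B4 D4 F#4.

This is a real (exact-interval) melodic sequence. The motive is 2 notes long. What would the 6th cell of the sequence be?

E3 G#3

The 2-note cells begin on F5, C5, G4, D4 — each down a 4th from the last.
Extending down a 4th: A3 → E3.
So cell 6 is E3 G#3.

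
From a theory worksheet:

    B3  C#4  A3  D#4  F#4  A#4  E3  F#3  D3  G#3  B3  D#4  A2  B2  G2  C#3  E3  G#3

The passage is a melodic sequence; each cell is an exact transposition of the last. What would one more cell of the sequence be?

Unit = 6 notes; the statements start on B3, E3, A2, moving down a 5th each time.
From D2 the exact shape gives D2 E2 C2 F#2 A2 C#3.

D2 E2 C2 F#2 A2 C#3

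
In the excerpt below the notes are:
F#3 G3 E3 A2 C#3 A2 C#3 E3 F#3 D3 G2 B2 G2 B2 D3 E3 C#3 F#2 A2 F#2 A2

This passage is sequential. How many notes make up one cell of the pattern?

21 notes total. Splitting into 3 groups of 7:
F#3 G3 E3 A2 C#3 A2 C#3 | E3 F#3 D3 G2 B2 G2 B2 | D3 E3 C#3 F#2 A2 F#2 A2
Each cell is the previous one down a 2nd — so the unit is 7 notes.

7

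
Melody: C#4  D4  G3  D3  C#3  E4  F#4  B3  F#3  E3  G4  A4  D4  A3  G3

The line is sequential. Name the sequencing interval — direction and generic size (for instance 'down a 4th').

With a 5-note motive the entries are C#4, E4, G4, each up a 3rd from the previous.
From C#4 to E4: up a 3rd.

up a 3rd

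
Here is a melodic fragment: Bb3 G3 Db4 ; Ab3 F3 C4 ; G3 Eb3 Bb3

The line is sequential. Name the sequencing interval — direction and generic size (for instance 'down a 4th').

down a 2nd

The 3-note cells begin on Bb3, Ab3, G3 — each down a 2nd from the last.
From Bb3 to Ab3: down a 2nd.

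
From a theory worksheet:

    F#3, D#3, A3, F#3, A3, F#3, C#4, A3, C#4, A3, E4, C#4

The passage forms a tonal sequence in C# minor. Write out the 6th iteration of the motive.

The 4-note cells begin on F#3, A3, C#4 — each up a 3rd from the last.
Continuing the starts: E4 → G#4 → B4.
So cell 6 is B4 G#4 D#5 B4.

B4 G#4 D#5 B4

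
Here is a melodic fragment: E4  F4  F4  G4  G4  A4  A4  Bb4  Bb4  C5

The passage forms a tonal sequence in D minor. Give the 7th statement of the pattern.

D5 E5

The 2-note cells begin on E4, F4, G4, A4, Bb4 — each up a 2nd from the last.
Carrying on: C5 → D5.
Statement 7 starts on D5 and keeps the same diatonic contour: D5 E5.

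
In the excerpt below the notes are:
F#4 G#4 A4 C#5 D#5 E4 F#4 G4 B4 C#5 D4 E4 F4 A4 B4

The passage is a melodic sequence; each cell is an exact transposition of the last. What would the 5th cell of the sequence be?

Bb3 C4 Db4 F4 G4

Unit = 5 notes; the statements start on F#4, E4, D4, moving down a 2nd each time.
Extending down a 2nd: C4 → Bb3.
So cell 5 is Bb3 C4 Db4 F4 G4.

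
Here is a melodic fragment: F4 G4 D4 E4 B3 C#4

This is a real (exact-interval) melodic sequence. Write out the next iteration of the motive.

G#3 A#3

Unit = 2 notes; the statements start on F4, D4, B3, moving down a 3rd each time.
Statement 4 starts on G#3 and keeps the same exact contour: G#3 A#3.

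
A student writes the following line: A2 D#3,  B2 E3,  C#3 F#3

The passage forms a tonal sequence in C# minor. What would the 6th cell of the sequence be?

F#3 B3

Unit = 2 notes; the statements start on A2, B2, C#3, moving up a 2nd each time.
Extending up a 2nd: D#3 → E3 → F#3.
Statement 6 starts on F#3 and keeps the same diatonic contour: F#3 B3.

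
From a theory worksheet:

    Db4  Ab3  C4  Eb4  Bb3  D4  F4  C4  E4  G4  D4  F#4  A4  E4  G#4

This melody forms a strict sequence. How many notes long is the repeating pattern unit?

There are 15 notes; a 3-note unit gives 5 cells:
Db4 Ab3 C4 | Eb4 Bb3 D4 | F4 C4 E4 | G4 D4 F#4 | A4 E4 G#4
Each cell is the previous one up a 2nd — so the unit is 3 notes.

3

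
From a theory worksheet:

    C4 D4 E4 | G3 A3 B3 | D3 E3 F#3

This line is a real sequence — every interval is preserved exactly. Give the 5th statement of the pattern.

E2 F#2 G#2

Taking 3-note groups, the heads are C4, G3, D3: the pattern moves down a 4th.
Continuing the starts: A2 → E2.
From E2 the exact shape gives E2 F#2 G#2.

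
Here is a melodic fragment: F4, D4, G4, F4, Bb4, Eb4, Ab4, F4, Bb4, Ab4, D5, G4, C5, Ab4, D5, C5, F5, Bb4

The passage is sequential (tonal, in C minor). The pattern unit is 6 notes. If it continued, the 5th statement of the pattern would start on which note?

With a 6-note motive the entries are F4, Ab4, C5, each up a 3rd from the previous.
Extending the heads up a 3rd: Eb5 → G5.

G5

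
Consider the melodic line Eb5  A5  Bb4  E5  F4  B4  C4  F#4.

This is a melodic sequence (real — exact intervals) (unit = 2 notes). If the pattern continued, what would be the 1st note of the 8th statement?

With 2-note cells, note 1 of each statement runs Eb5, Bb4, F4, C4.
Extending down a 4th: G3 → D3 → A2 → E2.

E2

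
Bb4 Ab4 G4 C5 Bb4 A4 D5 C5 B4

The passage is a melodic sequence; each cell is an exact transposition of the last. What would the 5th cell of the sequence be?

Unit = 3 notes; the statements start on Bb4, C5, D5, moving up a 2nd each time.
Continuing the starts: E5 → F#5.
From F#5 the exact shape gives F#5 E5 D#5.

F#5 E5 D#5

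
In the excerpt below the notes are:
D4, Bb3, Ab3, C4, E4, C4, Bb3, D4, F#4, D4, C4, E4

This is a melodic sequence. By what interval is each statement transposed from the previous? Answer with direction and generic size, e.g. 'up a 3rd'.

Unit = 4 notes; the statements start on D4, E4, F#4, moving up a 2nd each time.
From D4 to E4: up a 2nd.

up a 2nd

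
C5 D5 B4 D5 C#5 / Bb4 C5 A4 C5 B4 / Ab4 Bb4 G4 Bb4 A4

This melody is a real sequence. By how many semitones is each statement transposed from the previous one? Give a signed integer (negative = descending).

-2

Taking 5-note groups, the heads are C5, Bb4, Ab4: the pattern moves down a 2nd.
C5 to Bb4 spans -2 semitones.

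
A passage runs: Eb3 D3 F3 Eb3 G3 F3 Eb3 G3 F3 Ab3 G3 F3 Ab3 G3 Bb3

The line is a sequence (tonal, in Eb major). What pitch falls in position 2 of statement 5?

Ab3

With 5-note cells, note 2 of each statement runs D3, Eb3, F3.
Extending up a 2nd: G3 → Ab3.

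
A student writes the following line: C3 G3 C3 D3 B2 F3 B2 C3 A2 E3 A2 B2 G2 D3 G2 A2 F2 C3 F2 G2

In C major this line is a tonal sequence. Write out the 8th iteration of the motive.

C2 G2 C2 D2

The 4-note cells begin on C3, B2, A2, G2, F2 — each down a 2nd from the last.
Extending down a 2nd: E2 → D2 → C2.
So cell 8 is C2 G2 C2 D2.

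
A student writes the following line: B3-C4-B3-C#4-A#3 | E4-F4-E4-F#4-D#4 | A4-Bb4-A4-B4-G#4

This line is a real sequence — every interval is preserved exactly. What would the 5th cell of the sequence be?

G5 Ab5 G5 A5 F#5

With a 5-note motive the entries are B3, E4, A4, each up a 4th from the previous.
Extending up a 4th: D5 → G5.
From G5 the exact shape gives G5 Ab5 G5 A5 F#5.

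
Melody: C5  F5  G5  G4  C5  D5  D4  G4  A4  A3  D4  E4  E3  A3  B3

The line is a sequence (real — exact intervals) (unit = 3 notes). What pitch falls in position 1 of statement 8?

C#2

Grouping in 3s, the 1st note of each cell is C5, G4, D4, A3, E3.
Each moves down a 4th. Continuing: B2 → F#2 → C#2.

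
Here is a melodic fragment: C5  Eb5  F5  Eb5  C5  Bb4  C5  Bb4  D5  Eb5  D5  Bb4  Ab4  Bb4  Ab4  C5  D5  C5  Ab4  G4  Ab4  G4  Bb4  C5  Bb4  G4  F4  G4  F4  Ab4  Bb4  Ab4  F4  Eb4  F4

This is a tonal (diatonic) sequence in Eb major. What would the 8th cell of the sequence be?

With a 7-note motive the entries are C5, Bb4, Ab4, G4, F4, each down a 2nd from the previous.
Extending down a 2nd: Eb4 → D4 → C4.
From C4 the diatonic shape gives C4 Eb4 F4 Eb4 C4 Bb3 C4.

C4 Eb4 F4 Eb4 C4 Bb3 C4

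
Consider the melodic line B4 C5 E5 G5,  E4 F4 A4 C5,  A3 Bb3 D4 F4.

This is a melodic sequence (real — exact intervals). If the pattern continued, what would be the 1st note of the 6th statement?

Grouping in 4s, the 1st note of each cell is B4, E4, A3.
Extending down a 5th: D3 → G2 → C2.

C2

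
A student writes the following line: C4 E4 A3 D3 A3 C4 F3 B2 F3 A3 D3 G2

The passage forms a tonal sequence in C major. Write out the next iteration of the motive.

Taking 4-note groups, the heads are C4, A3, F3: the pattern moves down a 3rd.
Statement 4 starts on D3 and keeps the same diatonic contour: D3 F3 B2 E2.

D3 F3 B2 E2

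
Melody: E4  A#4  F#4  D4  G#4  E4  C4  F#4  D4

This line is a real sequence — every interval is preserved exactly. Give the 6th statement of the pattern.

The 3-note cells begin on E4, D4, C4 — each down a 2nd from the last.
Extending down a 2nd: Bb3 → Ab3 → Gb3.
From Gb3 the exact shape gives Gb3 C4 Ab3.

Gb3 C4 Ab3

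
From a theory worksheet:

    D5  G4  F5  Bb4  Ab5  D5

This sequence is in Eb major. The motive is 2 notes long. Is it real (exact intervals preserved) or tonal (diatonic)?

tonal

Every note is diatonic to Eb major.
Cell 1 has -7 semitones from note 1 to 2, but cell 3 has -6 — the interval quality changes while the contour stays the same, which is the hallmark of a tonal sequence.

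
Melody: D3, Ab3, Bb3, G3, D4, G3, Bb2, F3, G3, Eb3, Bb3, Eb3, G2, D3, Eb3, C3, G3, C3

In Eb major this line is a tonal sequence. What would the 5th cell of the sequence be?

With a 6-note motive the entries are D3, Bb2, G2, each down a 3rd from the previous.
Continuing the starts: Eb2 → C2.
From C2 the diatonic shape gives C2 G2 Ab2 F2 C3 F2.

C2 G2 Ab2 F2 C3 F2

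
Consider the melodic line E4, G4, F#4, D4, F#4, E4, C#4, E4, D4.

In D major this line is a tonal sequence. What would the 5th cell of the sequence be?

The 3-note cells begin on E4, D4, C#4 — each down a 2nd from the last.
Extending down a 2nd: B3 → A3.
So cell 5 is A3 C#4 B3.

A3 C#4 B3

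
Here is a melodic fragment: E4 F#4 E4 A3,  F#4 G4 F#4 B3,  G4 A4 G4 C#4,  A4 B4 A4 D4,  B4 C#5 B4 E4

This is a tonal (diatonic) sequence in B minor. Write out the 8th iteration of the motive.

E5 F#5 E5 A4

Unit = 4 notes; the statements start on E4, F#4, G4, A4, B4, moving up a 2nd each time.
Extending up a 2nd: C#5 → D5 → E5.
From E5 the diatonic shape gives E5 F#5 E5 A4.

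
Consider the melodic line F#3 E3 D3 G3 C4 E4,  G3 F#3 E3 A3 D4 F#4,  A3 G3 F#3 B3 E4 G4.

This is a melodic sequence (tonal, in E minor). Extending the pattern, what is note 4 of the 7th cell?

F#4

With 6-note cells, note 4 of each statement runs G3, A3, B3.
Carrying that up a 2nd forward: C4 → D4 → E4 → F#4.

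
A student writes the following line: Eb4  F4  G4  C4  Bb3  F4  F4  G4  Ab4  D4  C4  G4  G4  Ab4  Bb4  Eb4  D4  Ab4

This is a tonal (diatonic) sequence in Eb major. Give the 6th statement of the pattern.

C5 D5 Eb5 Ab4 G4 D5

With a 6-note motive the entries are Eb4, F4, G4, each up a 2nd from the previous.
Carrying on: Ab4 → Bb4 → C5.
From C5 the diatonic shape gives C5 D5 Eb5 Ab4 G4 D5.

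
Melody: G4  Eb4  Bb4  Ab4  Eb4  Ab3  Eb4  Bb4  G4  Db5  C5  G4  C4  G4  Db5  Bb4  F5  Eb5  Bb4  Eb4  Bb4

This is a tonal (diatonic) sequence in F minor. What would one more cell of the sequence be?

The 7-note cells begin on G4, Bb4, Db5 — each up a 3rd from the last.
So cell 4 is F5 Db5 Ab5 G5 Db5 G4 Db5.

F5 Db5 Ab5 G5 Db5 G4 Db5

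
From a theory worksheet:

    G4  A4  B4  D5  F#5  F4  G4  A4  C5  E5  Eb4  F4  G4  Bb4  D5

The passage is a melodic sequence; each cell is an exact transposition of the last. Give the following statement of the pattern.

Unit = 5 notes; the statements start on G4, F4, Eb4, moving down a 2nd each time.
From Db4 the exact shape gives Db4 Eb4 F4 Ab4 C5.

Db4 Eb4 F4 Ab4 C5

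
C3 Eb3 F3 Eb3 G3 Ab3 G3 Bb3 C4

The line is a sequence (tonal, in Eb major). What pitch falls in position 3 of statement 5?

G4

Grouping in 3s, the 3rd note of each cell is F3, Ab3, C4.
Each moves up a 3rd. Continuing: Eb4 → G4.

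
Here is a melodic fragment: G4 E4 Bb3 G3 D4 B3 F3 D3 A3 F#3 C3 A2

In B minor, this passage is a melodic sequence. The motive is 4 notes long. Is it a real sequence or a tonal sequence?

Each cell has the same semitone pattern (-3, -6, -3) — intervals are preserved exactly.
And Bb3 lies outside B minor, so the sequence is real rather than tonal.

real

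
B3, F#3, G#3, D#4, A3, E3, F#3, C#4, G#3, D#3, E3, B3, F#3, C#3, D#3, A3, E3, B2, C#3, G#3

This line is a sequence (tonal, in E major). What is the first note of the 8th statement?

With a 4-note motive the entries are B3, A3, G#3, F#3, E3, each down a 2nd from the previous.
Continuing: D#3 → C#3 → B2. Statement 8 starts on B2.

B2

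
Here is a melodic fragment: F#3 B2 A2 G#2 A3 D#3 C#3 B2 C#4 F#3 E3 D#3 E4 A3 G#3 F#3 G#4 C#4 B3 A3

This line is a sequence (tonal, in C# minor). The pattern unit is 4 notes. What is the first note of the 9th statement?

The 4-note cells begin on F#3, A3, C#4, E4, G#4 — each up a 3rd from the last.
Extending the heads up a 3rd: B4 → D#5 → F#5 → A5.

A5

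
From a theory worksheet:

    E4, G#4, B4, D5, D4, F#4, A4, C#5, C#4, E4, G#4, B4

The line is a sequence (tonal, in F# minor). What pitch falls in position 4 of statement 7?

Grouping in 4s, the 4th note of each cell is D5, C#5, B4.
Carrying that down a 2nd forward: A4 → G#4 → F#4 → E4.

E4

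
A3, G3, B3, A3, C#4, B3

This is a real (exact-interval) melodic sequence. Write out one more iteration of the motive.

D#4 C#4

Unit = 2 notes; the statements start on A3, B3, C#4, moving up a 2nd each time.
So cell 4 is D#4 C#4.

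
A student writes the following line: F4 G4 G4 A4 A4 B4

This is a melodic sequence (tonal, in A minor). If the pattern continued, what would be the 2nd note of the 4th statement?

C5

Grouping in 2s, the 2nd note of each cell is G4, A4, B4.
One more up a 2nd gives C5.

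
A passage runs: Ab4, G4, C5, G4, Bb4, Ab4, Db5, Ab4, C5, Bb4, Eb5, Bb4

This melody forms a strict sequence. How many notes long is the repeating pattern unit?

4

There are 12 notes; a 4-note unit gives 3 cells:
Ab4 G4 C5 G4 | Bb4 Ab4 Db5 Ab4 | C5 Bb4 Eb5 Bb4
Every group is a transposition up a 2nd of the one before; no shorter unit works.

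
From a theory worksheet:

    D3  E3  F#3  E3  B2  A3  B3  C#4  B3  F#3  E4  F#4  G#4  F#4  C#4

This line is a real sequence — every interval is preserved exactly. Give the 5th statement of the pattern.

Unit = 5 notes; the statements start on D3, A3, E4, moving up a 5th each time.
Extending up a 5th: B4 → F#5.
So cell 5 is F#5 G#5 A#5 G#5 D#5.

F#5 G#5 A#5 G#5 D#5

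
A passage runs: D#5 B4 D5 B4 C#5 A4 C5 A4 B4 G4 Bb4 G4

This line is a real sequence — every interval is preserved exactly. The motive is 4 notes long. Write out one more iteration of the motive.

A4 F4 Ab4 F4

Unit = 4 notes; the statements start on D#5, C#5, B4, moving down a 2nd each time.
From A4 the exact shape gives A4 F4 Ab4 F4.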